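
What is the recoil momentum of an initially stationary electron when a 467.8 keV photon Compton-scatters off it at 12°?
5.1982e-23 kg·m/s

The electron is initially at rest, so by conservation of momentum:
p⃗_e = p⃗₀ − p⃗'  (incident photon momentum minus scattered photon momentum)

Photon momentum magnitudes (p = h/λ = E/c):
λ₀ = hc/E₀ = 2.6504 pm → p₀ = h/λ₀ = 2.5001e-22 kg·m/s
Δλ = λ_C(1 − cos 12°) = 0.0530 pm
λ' = 2.7034 pm → p' = h/λ' = 2.4510e-22 kg·m/s

The scattered photon makes angle θ = 12° with the incident direction, so by the law of cosines:
|p⃗_e|² = p₀² + p'² − 2p₀p'cos θ
|p⃗_e|² = (2.5001e-22)² + (2.4510e-22)² − 2·2.5001e-22·2.4510e-22·cos(12°)
|p⃗_e| = 5.1982e-23 kg·m/s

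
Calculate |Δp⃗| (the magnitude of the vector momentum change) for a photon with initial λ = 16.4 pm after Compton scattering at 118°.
6.3189e-23 kg·m/s

Photon momentum magnitude is p = h/λ.

Initial momentum:
p₀ = h/λ = 6.6261e-34/1.6400e-11 = 4.0403e-23 kg·m/s

After scattering:
λ' = λ + Δλ = 16.4 + 3.5654 = 19.9654 pm
p' = h/λ' = 6.6261e-34/1.9965e-11 = 3.3188e-23 kg·m/s

Momentum is a vector; the scattered photon's direction makes angle θ = 118° with the incident direction. The magnitude of the vector change Δp⃗ = p⃗₀ − p⃗' is found from the law of cosines:
|Δp⃗|² = p₀² + p'² − 2p₀p'cos θ
|Δp⃗|² = (4.0403e-23)² + (3.3188e-23)² − 2·4.0403e-23·3.3188e-23·cos(118°)
|Δp⃗| = 6.3189e-23 kg·m/s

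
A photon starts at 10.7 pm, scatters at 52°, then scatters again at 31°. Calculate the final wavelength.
11.9791 pm

Apply Compton shift twice:

First scattering at θ₁ = 52°:
Δλ₁ = λ_C(1 - cos(52°))
Δλ₁ = 2.4263 × 0.3843
Δλ₁ = 0.9325 pm

After first scattering:
λ₁ = 10.7 + 0.9325 = 11.6325 pm

Second scattering at θ₂ = 31°:
Δλ₂ = λ_C(1 - cos(31°))
Δλ₂ = 2.4263 × 0.1428
Δλ₂ = 0.3466 pm

Final wavelength:
λ₂ = 11.6325 + 0.3466 = 11.9791 pm

Total shift: Δλ_total = 0.9325 + 0.3466 = 1.2791 pm

(Intermediate values are shown rounded; full precision is carried through to the final answer.)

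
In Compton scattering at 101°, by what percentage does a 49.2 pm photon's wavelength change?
5.8725%

Calculate the Compton shift:
Δλ = λ_C(1 - cos(101°))
Δλ = 2.4263 × (1 - cos(101°))
Δλ = 2.4263 × 1.1908
Δλ = 2.8893 pm

Percentage change:
(Δλ/λ₀) × 100 = (2.8893/49.2) × 100
= 5.8725%

(Intermediate values are shown rounded; full precision is carried through to the final answer.)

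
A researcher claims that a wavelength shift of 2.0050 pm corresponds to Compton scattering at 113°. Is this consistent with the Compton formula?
No, inconsistent

Calculate the expected shift for θ = 113°:

Δλ_expected = λ_C(1 - cos(113°))
Δλ_expected = 2.4263 × (1 - cos(113°))
Δλ_expected = 2.4263 × 1.3907
Δλ_expected = 3.3743 pm

Given shift: 2.0050 pm
Expected shift: 3.3743 pm
Difference: 1.3694 pm

The values do not match. The given shift corresponds to θ ≈ 80.0°, not 113°.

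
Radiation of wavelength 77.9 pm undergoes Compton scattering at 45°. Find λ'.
78.6106 pm

Using the Compton formula: λ' = λ + λ_C(1 − cos θ)

For θ = 45°, cos θ = √2/2 (exact) ≈ 0.7071, so:
1 − cos 45° = 1 − (√2/2) ≈ 0.2929

Δλ = λ_C × 0.2929 = 2.4263 × 0.2929 = 0.7106 pm

λ' = 77.9 + 0.7106 = 78.6106 pm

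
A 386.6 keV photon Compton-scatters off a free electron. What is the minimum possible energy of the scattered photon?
153.8330 keV (at θ = 180°)

The scattered photon has minimum energy when its wavelength is maximum, i.e., when the Compton shift Δλ = λ_C(1 − cos θ) is maximum. This occurs at θ = 180° (backscattering), giving Δλ_max = 2λ_C = 4.8526 pm.

Initial wavelength: λ₀ = hc/E₀ = 3.2070 pm
Maximum final wavelength: λ'_max = λ₀ + 2λ_C = 3.2070 + 4.8526 = 8.0597 pm
Minimum final energy: E'_min = hc/λ'_max = 153.8330 keV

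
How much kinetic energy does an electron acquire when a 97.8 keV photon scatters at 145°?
25.2571 keV

By energy conservation: K_e = E_initial - E_final

First find the scattered photon energy:
Initial wavelength: λ = hc/E = 12.6773 pm
Compton shift: Δλ = λ_C(1 - cos(145°)) = 4.4138 pm
Final wavelength: λ' = 12.6773 + 4.4138 = 17.0911 pm
Final photon energy: E' = hc/λ' = 72.5429 keV

Electron kinetic energy:
K_e = E - E' = 97.8000 - 72.5429 = 25.2571 keV

(Intermediate values are shown rounded; full precision is carried through to the final answer.)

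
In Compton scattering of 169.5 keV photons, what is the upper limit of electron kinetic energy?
67.6007 keV

Maximum energy transfer occurs at θ = 180° (backscattering).

Initial photon: E₀ = 169.5 keV → λ₀ = 7.3147 pm

Maximum Compton shift (at 180°):
Δλ_max = 2λ_C = 2 × 2.4263 = 4.8526 pm

Final wavelength:
λ' = 7.3147 + 4.8526 = 12.1673 pm

Minimum photon energy (maximum energy to electron):
E'_min = hc/λ' = 101.8993 keV

Maximum electron kinetic energy:
K_max = E₀ - E'_min = 169.5000 - 101.8993 = 67.6007 keV

(Intermediate values are shown rounded; full precision is carried through to the final answer.)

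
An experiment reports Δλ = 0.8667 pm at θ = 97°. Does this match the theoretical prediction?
No, inconsistent

Calculate the expected shift for θ = 97°:

Δλ_expected = λ_C(1 - cos(97°))
Δλ_expected = 2.4263 × (1 - cos(97°))
Δλ_expected = 2.4263 × 1.1219
Δλ_expected = 2.7220 pm

Given shift: 0.8667 pm
Expected shift: 2.7220 pm
Difference: 1.8553 pm

The values do not match. The given shift corresponds to θ ≈ 50.0°, not 97°.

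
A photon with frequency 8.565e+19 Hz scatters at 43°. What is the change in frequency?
1.345e+19 Hz (decrease)

Convert frequency to wavelength (c = 299792458 m/s):
λ₀ = c/f₀ = 299792458/8.565e+19 = 3.5002038e-12 m = 3.5002 pm

Calculate Compton shift:
Δλ = λ_C(1 - cos(43°)) = 0.6518 pm

Final wavelength:
λ' = λ₀ + Δλ = 3.5002 + 0.6518 = 4.1520 pm

Final frequency:
f' = c/λ' = 299792458/4.1520231e-12 = 7.2203948e+19 Hz

Frequency shift (decrease):
Δf = f₀ - f' = 8.565e+19 - 7.2203948e+19 = 1.345e+19 Hz

(Intermediate values are shown rounded; full precision is carried through to the final answer.)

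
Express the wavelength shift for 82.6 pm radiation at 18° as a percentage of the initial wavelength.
0.1438%

Calculate the Compton shift:
Δλ = λ_C(1 - cos(18°))
Δλ = 2.4263 × (1 - cos(18°))
Δλ = 2.4263 × 0.0489
Δλ = 0.1188 pm

Percentage change:
(Δλ/λ₀) × 100 = (0.1188/82.6) × 100
= 0.1438%

(Intermediate values are shown rounded; full precision is carried through to the final answer.)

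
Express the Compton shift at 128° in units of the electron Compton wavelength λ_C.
1.6157 λ_C

The Compton shift formula is:
Δλ = λ_C(1 - cos θ)

Dividing both sides by λ_C:
Δλ/λ_C = 1 - cos θ

For θ = 128°:
Δλ/λ_C = 1 - cos(128°)
Δλ/λ_C = 1 - -0.6157
Δλ/λ_C = 1.6157

This means the shift is 1.6157 × λ_C = 3.9201 pm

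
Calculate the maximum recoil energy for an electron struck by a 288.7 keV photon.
153.1565 keV

Maximum energy transfer occurs at θ = 180° (backscattering).

Initial photon: E₀ = 288.7 keV → λ₀ = 4.2946 pm

Maximum Compton shift (at 180°):
Δλ_max = 2λ_C = 2 × 2.4263 = 4.8526 pm

Final wavelength:
λ' = 4.2946 + 4.8526 = 9.1472 pm

Minimum photon energy (maximum energy to electron):
E'_min = hc/λ' = 135.5435 keV

Maximum electron kinetic energy:
K_max = E₀ - E'_min = 288.7000 - 135.5435 = 153.1565 keV

(Intermediate values are shown rounded; full precision is carried through to the final answer.)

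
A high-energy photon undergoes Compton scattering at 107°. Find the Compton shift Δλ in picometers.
3.1357 pm

Using the Compton scattering formula:
Δλ = λ_C(1 - cos θ)

where λ_C = h/(m_e·c) ≈ 2.4263 pm is the Compton wavelength of an electron.

For θ = 107°:
cos(107°) = -0.2924
1 - cos(107°) = 1.2924

Δλ = 2.4263 × 1.2924
Δλ = 3.1357 pm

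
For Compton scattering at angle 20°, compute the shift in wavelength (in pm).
0.1463 pm

Using the Compton scattering formula:
Δλ = λ_C(1 - cos θ)

where λ_C = h/(m_e·c) ≈ 2.4263 pm is the Compton wavelength of an electron.

For θ = 20°:
cos(20°) = 0.9397
1 - cos(20°) = 0.0603

Δλ = 2.4263 × 0.0603
Δλ = 0.1463 pm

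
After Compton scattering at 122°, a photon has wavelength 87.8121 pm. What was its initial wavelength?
84.1000 pm

From λ' = λ + Δλ, we have λ = λ' - Δλ

First calculate the Compton shift:
Δλ = λ_C(1 - cos θ)
Δλ = 2.4263 × (1 - cos(122°))
Δλ = 2.4263 × 1.5299
Δλ = 3.7121 pm

Initial wavelength:
λ = λ' - Δλ
λ = 87.8121 - 3.7121
λ = 84.1000 pm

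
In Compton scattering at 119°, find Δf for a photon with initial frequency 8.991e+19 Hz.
4.669e+19 Hz (decrease)

Convert frequency to wavelength (c = 299792458 m/s):
λ₀ = c/f₀ = 299792458/8.991e+19 = 3.3343617e-12 m = 3.3344 pm

Calculate Compton shift:
Δλ = λ_C(1 - cos(119°)) = 3.6026 pm

Final wavelength:
λ' = λ₀ + Δλ = 3.3344 + 3.6026 = 6.9370 pm

Final frequency:
f' = c/λ' = 299792458/6.9369705e-12 = 4.3216626e+19 Hz

Frequency shift (decrease):
Δf = f₀ - f' = 8.991e+19 - 4.3216626e+19 = 4.669e+19 Hz

(Intermediate values are shown rounded; full precision is carried through to the final answer.)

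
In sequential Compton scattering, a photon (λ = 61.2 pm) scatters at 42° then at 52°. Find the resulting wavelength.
62.7557 pm

Apply Compton shift twice:

First scattering at θ₁ = 42°:
Δλ₁ = λ_C(1 - cos(42°))
Δλ₁ = 2.4263 × 0.2569
Δλ₁ = 0.6232 pm

After first scattering:
λ₁ = 61.2 + 0.6232 = 61.8232 pm

Second scattering at θ₂ = 52°:
Δλ₂ = λ_C(1 - cos(52°))
Δλ₂ = 2.4263 × 0.3843
Δλ₂ = 0.9325 pm

Final wavelength:
λ₂ = 61.8232 + 0.9325 = 62.7557 pm

Total shift: Δλ_total = 0.6232 + 0.9325 = 1.5557 pm

(Intermediate values are shown rounded; full precision is carried through to the final answer.)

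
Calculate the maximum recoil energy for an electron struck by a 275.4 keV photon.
142.8616 keV

Maximum energy transfer occurs at θ = 180° (backscattering).

Initial photon: E₀ = 275.4 keV → λ₀ = 4.5020 pm

Maximum Compton shift (at 180°):
Δλ_max = 2λ_C = 2 × 2.4263 = 4.8526 pm

Final wavelength:
λ' = 4.5020 + 4.8526 = 9.3546 pm

Minimum photon energy (maximum energy to electron):
E'_min = hc/λ' = 132.5384 keV

Maximum electron kinetic energy:
K_max = E₀ - E'_min = 275.4000 - 132.5384 = 142.8616 keV

(Intermediate values are shown rounded; full precision is carried through to the final answer.)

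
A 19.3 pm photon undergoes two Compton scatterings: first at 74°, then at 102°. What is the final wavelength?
23.9883 pm

Apply Compton shift twice:

First scattering at θ₁ = 74°:
Δλ₁ = λ_C(1 - cos(74°))
Δλ₁ = 2.4263 × 0.7244
Δλ₁ = 1.7575 pm

After first scattering:
λ₁ = 19.3 + 1.7575 = 21.0575 pm

Second scattering at θ₂ = 102°:
Δλ₂ = λ_C(1 - cos(102°))
Δλ₂ = 2.4263 × 1.2079
Δλ₂ = 2.9308 pm

Final wavelength:
λ₂ = 21.0575 + 2.9308 = 23.9883 pm

Total shift: Δλ_total = 1.7575 + 2.9308 = 4.6883 pm

(Intermediate values are shown rounded; full precision is carried through to the final answer.)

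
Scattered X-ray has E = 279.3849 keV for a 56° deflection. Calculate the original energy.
368.0999 keV

Convert final energy to wavelength (hc ≈ 1239.842 keV·pm):
λ' = hc/E' = 1239.842 / 279.3849 = 4.4378 pm

Calculate the Compton shift:
Δλ = λ_C(1 - cos(56°))
Δλ = 2.4263 × (1 - cos(56°))
Δλ = 1.0695 pm

Initial wavelength:
λ = λ' - Δλ = 4.4378 - 1.0695 = 3.3682 pm

Initial energy:
E = hc/λ = 1239.842 / 3.3682 = 368.0999 keV

(Intermediate values are shown rounded; full precision is carried through to the final answer.)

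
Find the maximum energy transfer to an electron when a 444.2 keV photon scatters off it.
281.9977 keV

Maximum energy transfer occurs at θ = 180° (backscattering).

Initial photon: E₀ = 444.2 keV → λ₀ = 2.7912 pm

Maximum Compton shift (at 180°):
Δλ_max = 2λ_C = 2 × 2.4263 = 4.8526 pm

Final wavelength:
λ' = 2.7912 + 4.8526 = 7.6438 pm

Minimum photon energy (maximum energy to electron):
E'_min = hc/λ' = 162.2023 keV

Maximum electron kinetic energy:
K_max = E₀ - E'_min = 444.2000 - 162.2023 = 281.9977 keV

(Intermediate values are shown rounded; full precision is carried through to the final answer.)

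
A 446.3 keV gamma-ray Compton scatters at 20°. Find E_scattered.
423.9688 keV

First convert energy to wavelength:
λ = hc/E, with hc ≈ 1239.842 keV·pm (i.e. 1239.842 eV·nm)

For E = 446.3 keV = 446300 eV:
λ = 1239.842 keV·pm / 446.3 keV
λ = 2.7780 pm

Calculate the Compton shift:
Δλ = λ_C(1 - cos(20°)) = 2.4263 × 0.0603
Δλ = 0.1463 pm

Final wavelength:
λ' = 2.7780 + 0.1463 = 2.9244 pm

Final energy:
E' = hc/λ' = 1239.842 / 2.9244 = 423.9688 keV

(Intermediate values are shown rounded; full precision is carried through to the final answer.)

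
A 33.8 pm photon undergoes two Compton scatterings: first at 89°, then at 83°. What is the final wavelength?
38.3146 pm

Apply Compton shift twice:

First scattering at θ₁ = 89°:
Δλ₁ = λ_C(1 - cos(89°))
Δλ₁ = 2.4263 × 0.9825
Δλ₁ = 2.3840 pm

After first scattering:
λ₁ = 33.8 + 2.3840 = 36.1840 pm

Second scattering at θ₂ = 83°:
Δλ₂ = λ_C(1 - cos(83°))
Δλ₂ = 2.4263 × 0.8781
Δλ₂ = 2.1306 pm

Final wavelength:
λ₂ = 36.1840 + 2.1306 = 38.3146 pm

Total shift: Δλ_total = 2.3840 + 2.1306 = 4.5146 pm

(Intermediate values are shown rounded; full precision is carried through to the final answer.)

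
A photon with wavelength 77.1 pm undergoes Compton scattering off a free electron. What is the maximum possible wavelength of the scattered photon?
81.9526 pm (at θ = 180°)

The Compton shift is Δλ = λ_C(1 − cos θ).

Since cos θ ranges from −1 to 1, the factor (1 − cos θ) ranges from 0 to 2; the maximum shift occurs at θ = 180° (backscattering):
Δλ_max = 2λ_C = 2 × 2.4263 pm = 4.8526 pm

Maximum scattered wavelength:
λ'_max = λ₀ + Δλ_max = 77.1 + 4.8526 = 81.9526 pm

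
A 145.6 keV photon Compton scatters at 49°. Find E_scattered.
132.6048 keV

First convert energy to wavelength:
λ = hc/E, with hc ≈ 1239.842 keV·pm (i.e. 1239.842 eV·nm)

For E = 145.6 keV = 145600 eV:
λ = 1239.842 keV·pm / 145.6 keV
λ = 8.5154 pm

Calculate the Compton shift:
Δλ = λ_C(1 - cos(49°)) = 2.4263 × 0.3439
Δλ = 0.8345 pm

Final wavelength:
λ' = 8.5154 + 0.8345 = 9.3499 pm

Final energy:
E' = hc/λ' = 1239.842 / 9.3499 = 132.6048 keV

(Intermediate values are shown rounded; full precision is carried through to the final answer.)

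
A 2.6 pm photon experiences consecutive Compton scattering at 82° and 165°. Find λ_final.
9.4586 pm

Apply Compton shift twice:

First scattering at θ₁ = 82°:
Δλ₁ = λ_C(1 - cos(82°))
Δλ₁ = 2.4263 × 0.8608
Δλ₁ = 2.0886 pm

After first scattering:
λ₁ = 2.6 + 2.0886 = 4.6886 pm

Second scattering at θ₂ = 165°:
Δλ₂ = λ_C(1 - cos(165°))
Δλ₂ = 2.4263 × 1.9659
Δλ₂ = 4.7699 pm

Final wavelength:
λ₂ = 4.6886 + 4.7699 = 9.4586 pm

Total shift: Δλ_total = 2.0886 + 4.7699 = 6.8586 pm

(Intermediate values are shown rounded; full precision is carried through to the final answer.)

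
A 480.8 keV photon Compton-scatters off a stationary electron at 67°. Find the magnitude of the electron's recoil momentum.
2.4475e-22 kg·m/s

The electron is initially at rest, so by conservation of momentum:
p⃗_e = p⃗₀ − p⃗'  (incident photon momentum minus scattered photon momentum)

Photon momentum magnitudes (p = h/λ = E/c):
λ₀ = hc/E₀ = 2.5787 pm → p₀ = h/λ₀ = 2.5695e-22 kg·m/s
Δλ = λ_C(1 − cos 67°) = 1.4783 pm
λ' = 4.0570 pm → p' = h/λ' = 1.6333e-22 kg·m/s

The scattered photon makes angle θ = 67° with the incident direction, so by the law of cosines:
|p⃗_e|² = p₀² + p'² − 2p₀p'cos θ
|p⃗_e|² = (2.5695e-22)² + (1.6333e-22)² − 2·2.5695e-22·1.6333e-22·cos(67°)
|p⃗_e| = 2.4475e-22 kg·m/s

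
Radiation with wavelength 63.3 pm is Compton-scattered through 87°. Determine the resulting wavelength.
65.5993 pm

Using the Compton scattering formula:
λ' = λ + Δλ = λ + λ_C(1 - cos θ)

Given:
- Initial wavelength λ = 63.3 pm
- Scattering angle θ = 87°
- Compton wavelength λ_C ≈ 2.4263 pm

Calculate the shift:
Δλ = 2.4263 × (1 - cos(87°))
Δλ = 2.4263 × 0.9477
Δλ = 2.2993 pm

Final wavelength:
λ' = 63.3 + 2.2993 = 65.5993 pm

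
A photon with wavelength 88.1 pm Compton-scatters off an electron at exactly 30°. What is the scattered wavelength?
88.4251 pm

Using the Compton formula: λ' = λ + λ_C(1 − cos θ)

For θ = 30°, cos θ = √3/2 (exact) ≈ 0.8660, so:
1 − cos 30° = 1 − (√3/2) ≈ 0.1340

Δλ = λ_C × 0.1340 = 2.4263 × 0.1340 = 0.3251 pm

λ' = 88.1 + 0.3251 = 88.4251 pm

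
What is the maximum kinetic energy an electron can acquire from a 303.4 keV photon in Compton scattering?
164.7015 keV

Maximum energy transfer occurs at θ = 180° (backscattering).

Initial photon: E₀ = 303.4 keV → λ₀ = 4.0865 pm

Maximum Compton shift (at 180°):
Δλ_max = 2λ_C = 2 × 2.4263 = 4.8526 pm

Final wavelength:
λ' = 4.0865 + 4.8526 = 8.9391 pm

Minimum photon energy (maximum energy to electron):
E'_min = hc/λ' = 138.6985 keV

Maximum electron kinetic energy:
K_max = E₀ - E'_min = 303.4000 - 138.6985 = 164.7015 keV

(Intermediate values are shown rounded; full precision is carried through to the final answer.)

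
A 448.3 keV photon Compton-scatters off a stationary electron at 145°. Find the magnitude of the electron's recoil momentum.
3.1960e-22 kg·m/s

The electron is initially at rest, so by conservation of momentum:
p⃗_e = p⃗₀ − p⃗'  (incident photon momentum minus scattered photon momentum)

Photon momentum magnitudes (p = h/λ = E/c):
λ₀ = hc/E₀ = 2.7657 pm → p₀ = h/λ₀ = 2.3958e-22 kg·m/s
Δλ = λ_C(1 − cos 145°) = 4.4138 pm
λ' = 7.1795 pm → p' = h/λ' = 9.2292e-23 kg·m/s

The scattered photon makes angle θ = 145° with the incident direction, so by the law of cosines:
|p⃗_e|² = p₀² + p'² − 2p₀p'cos θ
|p⃗_e|² = (2.3958e-22)² + (9.2292e-23)² − 2·2.3958e-22·9.2292e-23·cos(145°)
|p⃗_e| = 3.1960e-22 kg·m/s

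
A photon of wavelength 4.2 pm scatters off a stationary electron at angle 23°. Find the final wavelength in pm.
4.3929 pm

Using the Compton scattering formula:
λ' = λ + Δλ = λ + λ_C(1 - cos θ)

Given:
- Initial wavelength λ = 4.2 pm
- Scattering angle θ = 23°
- Compton wavelength λ_C ≈ 2.4263 pm

Calculate the shift:
Δλ = 2.4263 × (1 - cos(23°))
Δλ = 2.4263 × 0.0795
Δλ = 0.1929 pm

Final wavelength:
λ' = 4.2 + 0.1929 = 4.3929 pm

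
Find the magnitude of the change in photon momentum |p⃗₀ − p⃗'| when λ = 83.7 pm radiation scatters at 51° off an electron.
6.7804e-24 kg·m/s

Photon momentum magnitude is p = h/λ.

Initial momentum:
p₀ = h/λ = 6.6261e-34/8.3700e-11 = 7.9165e-24 kg·m/s

After scattering:
λ' = λ + Δλ = 83.7 + 0.8994 = 84.5994 pm
p' = h/λ' = 6.6261e-34/8.4599e-11 = 7.8323e-24 kg·m/s

Momentum is a vector; the scattered photon's direction makes angle θ = 51° with the incident direction. The magnitude of the vector change Δp⃗ = p⃗₀ − p⃗' is found from the law of cosines:
|Δp⃗|² = p₀² + p'² − 2p₀p'cos θ
|Δp⃗|² = (7.9165e-24)² + (7.8323e-24)² − 2·7.9165e-24·7.8323e-24·cos(51°)
|Δp⃗| = 6.7804e-24 kg·m/s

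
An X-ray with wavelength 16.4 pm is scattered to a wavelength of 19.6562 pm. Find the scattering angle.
110.00°

First find the wavelength shift:
Δλ = λ' - λ = 19.6562 - 16.4 = 3.2562 pm

Using Δλ = λ_C(1 - cos θ), with λ_C = h/(m_e·c) ≈ 2.42631024 pm:
cos θ = 1 - Δλ/λ_C
cos θ = 1 - 3.2562/2.42631024
cos θ = -0.342038

θ = arccos(-0.342038)
θ = 110.00°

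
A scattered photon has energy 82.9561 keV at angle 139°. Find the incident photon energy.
116.0000 keV

Convert final energy to wavelength (hc ≈ 1239.842 keV·pm):
λ' = hc/E' = 1239.842 / 82.9561 = 14.9458 pm

Calculate the Compton shift:
Δλ = λ_C(1 - cos(139°))
Δλ = 2.4263 × (1 - cos(139°))
Δλ = 4.2575 pm

Initial wavelength:
λ = λ' - Δλ = 14.9458 - 4.2575 = 10.6883 pm

Initial energy:
E = hc/λ = 1239.842 / 10.6883 = 116.0000 keV

(Intermediate values are shown rounded; full precision is carried through to the final answer.)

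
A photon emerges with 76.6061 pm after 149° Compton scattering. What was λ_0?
72.1000 pm

From λ' = λ + Δλ, we have λ = λ' - Δλ

First calculate the Compton shift:
Δλ = λ_C(1 - cos θ)
Δλ = 2.4263 × (1 - cos(149°))
Δλ = 2.4263 × 1.8572
Δλ = 4.5061 pm

Initial wavelength:
λ = λ' - Δλ
λ = 76.6061 - 4.5061
λ = 72.1000 pm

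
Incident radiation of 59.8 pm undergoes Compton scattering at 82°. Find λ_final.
61.8886 pm

Using the Compton scattering formula:
λ' = λ + Δλ = λ + λ_C(1 - cos θ)

Given:
- Initial wavelength λ = 59.8 pm
- Scattering angle θ = 82°
- Compton wavelength λ_C ≈ 2.4263 pm

Calculate the shift:
Δλ = 2.4263 × (1 - cos(82°))
Δλ = 2.4263 × 0.8608
Δλ = 2.0886 pm

Final wavelength:
λ' = 59.8 + 2.0886 = 61.8886 pm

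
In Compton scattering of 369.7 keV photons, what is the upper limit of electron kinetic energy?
218.6152 keV

Maximum energy transfer occurs at θ = 180° (backscattering).

Initial photon: E₀ = 369.7 keV → λ₀ = 3.3536 pm

Maximum Compton shift (at 180°):
Δλ_max = 2λ_C = 2 × 2.4263 = 4.8526 pm

Final wavelength:
λ' = 3.3536 + 4.8526 = 8.2063 pm

Minimum photon energy (maximum energy to electron):
E'_min = hc/λ' = 151.0848 keV

Maximum electron kinetic energy:
K_max = E₀ - E'_min = 369.7000 - 151.0848 = 218.6152 keV

(Intermediate values are shown rounded; full precision is carried through to the final answer.)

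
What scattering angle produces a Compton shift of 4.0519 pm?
132.07°

From the Compton formula Δλ = λ_C(1 - cos θ), we can solve for θ:

cos θ = 1 - Δλ/λ_C

Given:
- Δλ = 4.0519 pm
- λ_C = h/(m_e·c) ≈ 2.42631024 pm

cos θ = 1 - 4.0519/2.42631024
cos θ = 1 - 1.669984
cos θ = -0.669984

θ = arccos(-0.669984)
θ = 132.07°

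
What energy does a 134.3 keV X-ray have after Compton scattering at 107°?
100.2494 keV

First convert energy to wavelength:
λ = hc/E, with hc ≈ 1239.842 keV·pm (i.e. 1239.842 eV·nm)

For E = 134.3 keV = 134300 eV:
λ = 1239.842 keV·pm / 134.3 keV
λ = 9.2319 pm

Calculate the Compton shift:
Δλ = λ_C(1 - cos(107°)) = 2.4263 × 1.2924
Δλ = 3.1357 pm

Final wavelength:
λ' = 9.2319 + 3.1357 = 12.3676 pm

Final energy:
E' = hc/λ' = 1239.842 / 12.3676 = 100.2494 keV

(Intermediate values are shown rounded; full precision is carried through to the final answer.)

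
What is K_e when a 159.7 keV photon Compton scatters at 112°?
47.9904 keV

By energy conservation: K_e = E_initial - E_final

First find the scattered photon energy:
Initial wavelength: λ = hc/E = 7.7636 pm
Compton shift: Δλ = λ_C(1 - cos(112°)) = 3.3352 pm
Final wavelength: λ' = 7.7636 + 3.3352 = 11.0988 pm
Final photon energy: E' = hc/λ' = 111.7096 keV

Electron kinetic energy:
K_e = E - E' = 159.7000 - 111.7096 = 47.9904 keV

(Intermediate values are shown rounded; full precision is carried through to the final answer.)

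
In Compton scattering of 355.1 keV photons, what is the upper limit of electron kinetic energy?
206.5118 keV

Maximum energy transfer occurs at θ = 180° (backscattering).

Initial photon: E₀ = 355.1 keV → λ₀ = 3.4915 pm

Maximum Compton shift (at 180°):
Δλ_max = 2λ_C = 2 × 2.4263 = 4.8526 pm

Final wavelength:
λ' = 3.4915 + 4.8526 = 8.3441 pm

Minimum photon energy (maximum energy to electron):
E'_min = hc/λ' = 148.5882 keV

Maximum electron kinetic energy:
K_max = E₀ - E'_min = 355.1000 - 148.5882 = 206.5118 keV

(Intermediate values are shown rounded; full precision is carried through to the final answer.)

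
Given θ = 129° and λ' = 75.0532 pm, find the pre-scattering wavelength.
71.1000 pm

From λ' = λ + Δλ, we have λ = λ' - Δλ

First calculate the Compton shift:
Δλ = λ_C(1 - cos θ)
Δλ = 2.4263 × (1 - cos(129°))
Δλ = 2.4263 × 1.6293
Δλ = 3.9532 pm

Initial wavelength:
λ = λ' - Δλ
λ = 75.0532 - 3.9532
λ = 71.1000 pm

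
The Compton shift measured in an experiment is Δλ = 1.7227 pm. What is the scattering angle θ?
73.14°

From the Compton formula Δλ = λ_C(1 - cos θ), we can solve for θ:

cos θ = 1 - Δλ/λ_C

Given:
- Δλ = 1.7227 pm
- λ_C = h/(m_e·c) ≈ 2.42631024 pm

cos θ = 1 - 1.7227/2.42631024
cos θ = 1 - 0.710008
cos θ = 0.289992

θ = arccos(0.289992)
θ = 73.14°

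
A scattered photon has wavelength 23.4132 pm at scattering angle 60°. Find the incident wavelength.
22.2000 pm

From λ' = λ + Δλ, we have λ = λ' - Δλ

First calculate the Compton shift:
Δλ = λ_C(1 - cos θ)
Δλ = 2.4263 × (1 - cos(60°))
Δλ = 2.4263 × 0.5000
Δλ = 1.2132 pm

Initial wavelength:
λ = λ' - Δλ
λ = 23.4132 - 1.2132
λ = 22.2000 pm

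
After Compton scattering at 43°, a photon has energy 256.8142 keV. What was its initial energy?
296.8999 keV

Convert final energy to wavelength (hc ≈ 1239.842 keV·pm):
λ' = hc/E' = 1239.842 / 256.8142 = 4.8278 pm

Calculate the Compton shift:
Δλ = λ_C(1 - cos(43°))
Δλ = 2.4263 × (1 - cos(43°))
Δλ = 0.6518 pm

Initial wavelength:
λ = λ' - Δλ = 4.8278 - 0.6518 = 4.1760 pm

Initial energy:
E = hc/λ = 1239.842 / 4.1760 = 296.8999 keV

(Intermediate values are shown rounded; full precision is carried through to the final answer.)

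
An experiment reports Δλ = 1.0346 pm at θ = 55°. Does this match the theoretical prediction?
Yes, consistent

Calculate the expected shift for θ = 55°:

Δλ_expected = λ_C(1 - cos(55°))
Δλ_expected = 2.4263 × (1 - cos(55°))
Δλ_expected = 2.4263 × 0.4264
Δλ_expected = 1.0346 pm

Given shift: 1.0346 pm
Expected shift: 1.0346 pm
Difference: 0.0000 pm

The values match. This is consistent with Compton scattering at the stated angle.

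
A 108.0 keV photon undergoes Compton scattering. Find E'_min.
75.9119 keV (at θ = 180°)

The scattered photon has minimum energy when its wavelength is maximum, i.e., when the Compton shift Δλ = λ_C(1 − cos θ) is maximum. This occurs at θ = 180° (backscattering), giving Δλ_max = 2λ_C = 4.8526 pm.

Initial wavelength: λ₀ = hc/E₀ = 11.4800 pm
Maximum final wavelength: λ'_max = λ₀ + 2λ_C = 11.4800 + 4.8526 = 16.3326 pm
Minimum final energy: E'_min = hc/λ'_max = 75.9119 keV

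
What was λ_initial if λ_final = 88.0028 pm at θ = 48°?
87.2000 pm

From λ' = λ + Δλ, we have λ = λ' - Δλ

First calculate the Compton shift:
Δλ = λ_C(1 - cos θ)
Δλ = 2.4263 × (1 - cos(48°))
Δλ = 2.4263 × 0.3309
Δλ = 0.8028 pm

Initial wavelength:
λ = λ' - Δλ
λ = 88.0028 - 0.8028
λ = 87.2000 pm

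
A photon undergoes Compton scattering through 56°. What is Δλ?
1.0695 pm

Using the Compton scattering formula:
Δλ = λ_C(1 - cos θ)

where λ_C = h/(m_e·c) ≈ 2.4263 pm is the Compton wavelength of an electron.

For θ = 56°:
cos(56°) = 0.5592
1 - cos(56°) = 0.4408

Δλ = 2.4263 × 0.4408
Δλ = 1.0695 pm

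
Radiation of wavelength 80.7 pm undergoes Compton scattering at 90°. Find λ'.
83.1263 pm

Using the Compton formula: λ' = λ + λ_C(1 − cos θ)

For θ = 90°, cos θ = 0 (exact) = 0.0000, so:
1 − cos 90° = 1 − (0) = 1.0000

Δλ = λ_C × 1.0000 = 2.4263 × 1.0000 = 2.4263 pm

λ' = 80.7 + 2.4263 = 83.1263 pm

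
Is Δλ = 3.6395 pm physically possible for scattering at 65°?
No, inconsistent

Calculate the expected shift for θ = 65°:

Δλ_expected = λ_C(1 - cos(65°))
Δλ_expected = 2.4263 × (1 - cos(65°))
Δλ_expected = 2.4263 × 0.5774
Δλ_expected = 1.4009 pm

Given shift: 3.6395 pm
Expected shift: 1.4009 pm
Difference: 2.2386 pm

The values do not match. The given shift corresponds to θ ≈ 120.0°, not 65°.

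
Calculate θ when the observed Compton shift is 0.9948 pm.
53.84°

From the Compton formula Δλ = λ_C(1 - cos θ), we can solve for θ:

cos θ = 1 - Δλ/λ_C

Given:
- Δλ = 0.9948 pm
- λ_C = h/(m_e·c) ≈ 2.42631024 pm

cos θ = 1 - 0.9948/2.42631024
cos θ = 1 - 0.410005
cos θ = 0.589995

θ = arccos(0.589995)
θ = 53.84°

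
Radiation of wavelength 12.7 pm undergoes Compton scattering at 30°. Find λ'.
13.0251 pm

Using the Compton formula: λ' = λ + λ_C(1 − cos θ)

For θ = 30°, cos θ = √3/2 (exact) ≈ 0.8660, so:
1 − cos 30° = 1 − (√3/2) ≈ 0.1340

Δλ = λ_C × 0.1340 = 2.4263 × 0.1340 = 0.3251 pm

λ' = 12.7 + 0.3251 = 13.0251 pm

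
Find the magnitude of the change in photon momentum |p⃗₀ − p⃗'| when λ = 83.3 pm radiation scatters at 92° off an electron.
1.1278e-23 kg·m/s

Photon momentum magnitude is p = h/λ.

Initial momentum:
p₀ = h/λ = 6.6261e-34/8.3300e-11 = 7.9545e-24 kg·m/s

After scattering:
λ' = λ + Δλ = 83.3 + 2.5110 = 85.8110 pm
p' = h/λ' = 6.6261e-34/8.5811e-11 = 7.7217e-24 kg·m/s

Momentum is a vector; the scattered photon's direction makes angle θ = 92° with the incident direction. The magnitude of the vector change Δp⃗ = p⃗₀ − p⃗' is found from the law of cosines:
|Δp⃗|² = p₀² + p'² − 2p₀p'cos θ
|Δp⃗|² = (7.9545e-24)² + (7.7217e-24)² − 2·7.9545e-24·7.7217e-24·cos(92°)
|Δp⃗| = 1.1278e-23 kg·m/s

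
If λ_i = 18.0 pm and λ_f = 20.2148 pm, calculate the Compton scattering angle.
85.00°

First find the wavelength shift:
Δλ = λ' - λ = 20.2148 - 18.0 = 2.2148 pm

Using Δλ = λ_C(1 - cos θ), with λ_C = h/(m_e·c) ≈ 2.42631024 pm:
cos θ = 1 - Δλ/λ_C
cos θ = 1 - 2.2148/2.42631024
cos θ = 0.087174

θ = arccos(0.087174)
θ = 85.00°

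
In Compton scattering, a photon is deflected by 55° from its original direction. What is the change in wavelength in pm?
1.0346 pm

Using the Compton scattering formula:
Δλ = λ_C(1 - cos θ)

where λ_C = h/(m_e·c) ≈ 2.4263 pm is the Compton wavelength of an electron.

For θ = 55°:
cos(55°) = 0.5736
1 - cos(55°) = 0.4264

Δλ = 2.4263 × 0.4264
Δλ = 1.0346 pm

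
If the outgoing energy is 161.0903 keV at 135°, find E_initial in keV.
348.7998 keV

Convert final energy to wavelength (hc ≈ 1239.842 keV·pm):
λ' = hc/E' = 1239.842 / 161.0903 = 7.6966 pm

Calculate the Compton shift:
Δλ = λ_C(1 - cos(135°))
Δλ = 2.4263 × (1 - cos(135°))
Δλ = 4.1420 pm

Initial wavelength:
λ = λ' - Δλ = 7.6966 - 4.1420 = 3.5546 pm

Initial energy:
E = hc/λ = 1239.842 / 3.5546 = 348.7998 keV

(Intermediate values are shown rounded; full precision is carried through to the final answer.)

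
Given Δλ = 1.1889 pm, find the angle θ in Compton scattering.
59.34°

From the Compton formula Δλ = λ_C(1 - cos θ), we can solve for θ:

cos θ = 1 - Δλ/λ_C

Given:
- Δλ = 1.1889 pm
- λ_C = h/(m_e·c) ≈ 2.42631024 pm

cos θ = 1 - 1.1889/2.42631024
cos θ = 1 - 0.490003
cos θ = 0.509997

θ = arccos(0.509997)
θ = 59.34°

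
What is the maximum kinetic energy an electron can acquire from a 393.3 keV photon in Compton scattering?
238.4171 keV

Maximum energy transfer occurs at θ = 180° (backscattering).

Initial photon: E₀ = 393.3 keV → λ₀ = 3.1524 pm

Maximum Compton shift (at 180°):
Δλ_max = 2λ_C = 2 × 2.4263 = 4.8526 pm

Final wavelength:
λ' = 3.1524 + 4.8526 = 8.0050 pm

Minimum photon energy (maximum energy to electron):
E'_min = hc/λ' = 154.8829 keV

Maximum electron kinetic energy:
K_max = E₀ - E'_min = 393.3000 - 154.8829 = 238.4171 keV

(Intermediate values are shown rounded; full precision is carried through to the final answer.)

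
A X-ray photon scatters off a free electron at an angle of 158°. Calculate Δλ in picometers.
4.6759 pm

Using the Compton scattering formula:
Δλ = λ_C(1 - cos θ)

where λ_C = h/(m_e·c) ≈ 2.4263 pm is the Compton wavelength of an electron.

For θ = 158°:
cos(158°) = -0.9272
1 - cos(158°) = 1.9272

Δλ = 2.4263 × 1.9272
Δλ = 4.6759 pm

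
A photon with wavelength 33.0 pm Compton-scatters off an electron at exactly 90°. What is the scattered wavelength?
35.4263 pm

Using the Compton formula: λ' = λ + λ_C(1 − cos θ)

For θ = 90°, cos θ = 0 (exact) = 0.0000, so:
1 − cos 90° = 1 − (0) = 1.0000

Δλ = λ_C × 1.0000 = 2.4263 × 1.0000 = 2.4263 pm

λ' = 33.0 + 2.4263 = 35.4263 pm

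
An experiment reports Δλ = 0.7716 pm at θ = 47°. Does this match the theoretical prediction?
Yes, consistent

Calculate the expected shift for θ = 47°:

Δλ_expected = λ_C(1 - cos(47°))
Δλ_expected = 2.4263 × (1 - cos(47°))
Δλ_expected = 2.4263 × 0.3180
Δλ_expected = 0.7716 pm

Given shift: 0.7716 pm
Expected shift: 0.7716 pm
Difference: 0.0000 pm

The values match. This is consistent with Compton scattering at the stated angle.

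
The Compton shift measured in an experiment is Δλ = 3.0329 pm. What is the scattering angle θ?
104.48°

From the Compton formula Δλ = λ_C(1 - cos θ), we can solve for θ:

cos θ = 1 - Δλ/λ_C

Given:
- Δλ = 3.0329 pm
- λ_C = h/(m_e·c) ≈ 2.42631024 pm

cos θ = 1 - 3.0329/2.42631024
cos θ = 1 - 1.250005
cos θ = -0.250005

θ = arccos(-0.250005)
θ = 104.48°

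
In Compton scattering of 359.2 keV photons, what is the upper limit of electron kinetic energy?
209.8987 keV

Maximum energy transfer occurs at θ = 180° (backscattering).

Initial photon: E₀ = 359.2 keV → λ₀ = 3.4517 pm

Maximum Compton shift (at 180°):
Δλ_max = 2λ_C = 2 × 2.4263 = 4.8526 pm

Final wavelength:
λ' = 3.4517 + 4.8526 = 8.3043 pm

Minimum photon energy (maximum energy to electron):
E'_min = hc/λ' = 149.3013 keV

Maximum electron kinetic energy:
K_max = E₀ - E'_min = 359.2000 - 149.3013 = 209.8987 keV

(Intermediate values are shown rounded; full precision is carried through to the final answer.)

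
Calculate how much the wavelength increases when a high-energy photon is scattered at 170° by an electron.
4.8158 pm

Using the Compton scattering formula:
Δλ = λ_C(1 - cos θ)

where λ_C = h/(m_e·c) ≈ 2.4263 pm is the Compton wavelength of an electron.

For θ = 170°:
cos(170°) = -0.9848
1 - cos(170°) = 1.9848

Δλ = 2.4263 × 1.9848
Δλ = 4.8158 pm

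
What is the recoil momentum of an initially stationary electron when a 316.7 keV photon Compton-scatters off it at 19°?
5.5227e-23 kg·m/s

The electron is initially at rest, so by conservation of momentum:
p⃗_e = p⃗₀ − p⃗'  (incident photon momentum minus scattered photon momentum)

Photon momentum magnitudes (p = h/λ = E/c):
λ₀ = hc/E₀ = 3.9149 pm → p₀ = h/λ₀ = 1.6925e-22 kg·m/s
Δλ = λ_C(1 − cos 19°) = 0.1322 pm
λ' = 4.0471 pm → p' = h/λ' = 1.6373e-22 kg·m/s

The scattered photon makes angle θ = 19° with the incident direction, so by the law of cosines:
|p⃗_e|² = p₀² + p'² − 2p₀p'cos θ
|p⃗_e|² = (1.6925e-22)² + (1.6373e-22)² − 2·1.6925e-22·1.6373e-22·cos(19°)
|p⃗_e| = 5.5227e-23 kg·m/s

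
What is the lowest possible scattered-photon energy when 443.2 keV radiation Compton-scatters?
162.0688 keV (at θ = 180°)

The scattered photon has minimum energy when its wavelength is maximum, i.e., when the Compton shift Δλ = λ_C(1 − cos θ) is maximum. This occurs at θ = 180° (backscattering), giving Δλ_max = 2λ_C = 4.8526 pm.

Initial wavelength: λ₀ = hc/E₀ = 2.7975 pm
Maximum final wavelength: λ'_max = λ₀ + 2λ_C = 2.7975 + 4.8526 = 7.6501 pm
Minimum final energy: E'_min = hc/λ'_max = 162.0688 keV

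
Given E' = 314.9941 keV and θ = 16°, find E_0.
322.7000 keV

Convert final energy to wavelength (hc ≈ 1239.842 keV·pm):
λ' = hc/E' = 1239.842 / 314.9941 = 3.9361 pm

Calculate the Compton shift:
Δλ = λ_C(1 - cos(16°))
Δλ = 2.4263 × (1 - cos(16°))
Δλ = 0.0940 pm

Initial wavelength:
λ = λ' - Δλ = 3.9361 - 0.0940 = 3.8421 pm

Initial energy:
E = hc/λ = 1239.842 / 3.8421 = 322.7000 keV

(Intermediate values are shown rounded; full precision is carried through to the final answer.)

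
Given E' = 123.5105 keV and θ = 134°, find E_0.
209.2000 keV

Convert final energy to wavelength (hc ≈ 1239.842 keV·pm):
λ' = hc/E' = 1239.842 / 123.5105 = 10.0384 pm

Calculate the Compton shift:
Δλ = λ_C(1 - cos(134°))
Δλ = 2.4263 × (1 - cos(134°))
Δλ = 4.1118 pm

Initial wavelength:
λ = λ' - Δλ = 10.0384 - 4.1118 = 5.9266 pm

Initial energy:
E = hc/λ = 1239.842 / 5.9266 = 209.2000 keV

(Intermediate values are shown rounded; full precision is carried through to the final answer.)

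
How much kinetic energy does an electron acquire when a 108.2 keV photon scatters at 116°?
25.2604 keV

By energy conservation: K_e = E_initial - E_final

First find the scattered photon energy:
Initial wavelength: λ = hc/E = 11.4588 pm
Compton shift: Δλ = λ_C(1 - cos(116°)) = 3.4899 pm
Final wavelength: λ' = 11.4588 + 3.4899 = 14.9487 pm
Final photon energy: E' = hc/λ' = 82.9396 keV

Electron kinetic energy:
K_e = E - E' = 108.2000 - 82.9396 = 25.2604 keV

(Intermediate values are shown rounded; full precision is carried through to the final answer.)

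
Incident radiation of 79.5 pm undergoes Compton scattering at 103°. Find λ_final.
82.4721 pm

Using the Compton scattering formula:
λ' = λ + Δλ = λ + λ_C(1 - cos θ)

Given:
- Initial wavelength λ = 79.5 pm
- Scattering angle θ = 103°
- Compton wavelength λ_C ≈ 2.4263 pm

Calculate the shift:
Δλ = 2.4263 × (1 - cos(103°))
Δλ = 2.4263 × 1.2250
Δλ = 2.9721 pm

Final wavelength:
λ' = 79.5 + 2.9721 = 82.4721 pm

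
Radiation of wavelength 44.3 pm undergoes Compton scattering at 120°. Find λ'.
47.9395 pm

Using the Compton formula: λ' = λ + λ_C(1 − cos θ)

For θ = 120°, cos θ = -1/2 (exact) = -0.5000, so:
1 − cos 120° = 1 − (-1/2) = 1.5000

Δλ = λ_C × 1.5000 = 2.4263 × 1.5000 = 3.6395 pm

λ' = 44.3 + 3.6395 = 47.9395 pm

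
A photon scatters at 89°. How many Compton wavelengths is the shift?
0.9825 λ_C

The Compton shift formula is:
Δλ = λ_C(1 - cos θ)

Dividing both sides by λ_C:
Δλ/λ_C = 1 - cos θ

For θ = 89°:
Δλ/λ_C = 1 - cos(89°)
Δλ/λ_C = 1 - 0.0175
Δλ/λ_C = 0.9825

This means the shift is 0.9825 × λ_C = 2.3840 pm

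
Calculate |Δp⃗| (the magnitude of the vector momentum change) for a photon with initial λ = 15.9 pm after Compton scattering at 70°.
4.5731e-23 kg·m/s

Photon momentum magnitude is p = h/λ.

Initial momentum:
p₀ = h/λ = 6.6261e-34/1.5900e-11 = 4.1673e-23 kg·m/s

After scattering:
λ' = λ + Δλ = 15.9 + 1.5965 = 17.4965 pm
p' = h/λ' = 6.6261e-34/1.7496e-11 = 3.7871e-23 kg·m/s

Momentum is a vector; the scattered photon's direction makes angle θ = 70° with the incident direction. The magnitude of the vector change Δp⃗ = p⃗₀ − p⃗' is found from the law of cosines:
|Δp⃗|² = p₀² + p'² − 2p₀p'cos θ
|Δp⃗|² = (4.1673e-23)² + (3.7871e-23)² − 2·4.1673e-23·3.7871e-23·cos(70°)
|Δp⃗| = 4.5731e-23 kg·m/s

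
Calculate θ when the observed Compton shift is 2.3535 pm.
88.28°

From the Compton formula Δλ = λ_C(1 - cos θ), we can solve for θ:

cos θ = 1 - Δλ/λ_C

Given:
- Δλ = 2.3535 pm
- λ_C = h/(m_e·c) ≈ 2.42631024 pm

cos θ = 1 - 2.3535/2.42631024
cos θ = 1 - 0.969991
cos θ = 0.030009

θ = arccos(0.030009)
θ = 88.28°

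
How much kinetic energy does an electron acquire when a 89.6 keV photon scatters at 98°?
14.9175 keV

By energy conservation: K_e = E_initial - E_final

First find the scattered photon energy:
Initial wavelength: λ = hc/E = 13.8375 pm
Compton shift: Δλ = λ_C(1 - cos(98°)) = 2.7640 pm
Final wavelength: λ' = 13.8375 + 2.7640 = 16.6015 pm
Final photon energy: E' = hc/λ' = 74.6825 keV

Electron kinetic energy:
K_e = E - E' = 89.6000 - 74.6825 = 14.9175 keV

(Intermediate values are shown rounded; full precision is carried through to the final answer.)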